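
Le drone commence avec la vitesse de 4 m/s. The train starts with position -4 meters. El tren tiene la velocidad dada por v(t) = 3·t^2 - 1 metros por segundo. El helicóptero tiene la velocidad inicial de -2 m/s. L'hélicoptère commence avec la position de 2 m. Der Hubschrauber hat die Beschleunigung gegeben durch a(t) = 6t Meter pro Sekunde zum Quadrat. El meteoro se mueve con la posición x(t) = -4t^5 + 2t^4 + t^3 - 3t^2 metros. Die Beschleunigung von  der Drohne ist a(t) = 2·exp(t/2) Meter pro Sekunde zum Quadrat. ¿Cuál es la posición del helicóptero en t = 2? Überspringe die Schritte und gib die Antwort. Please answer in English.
The position at t = 2 is x = 6.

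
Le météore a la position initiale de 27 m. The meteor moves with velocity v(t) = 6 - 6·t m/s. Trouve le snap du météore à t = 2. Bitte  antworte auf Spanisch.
Para resolver esto, necesitamos tomar 3 derivadas de nuestra ecuación de la velocidad v(t) = 6 - 6·t. La derivada de la velocidad da la aceleración: a(t) = -6. Derivando la aceleración, obtenemos la sacudida: j(t) = 0. Tomando d/dt de j(t), encontramos s(t) = 0. Usando s(t) = 0 y sustituyendo t = 2, encontramos s = 0.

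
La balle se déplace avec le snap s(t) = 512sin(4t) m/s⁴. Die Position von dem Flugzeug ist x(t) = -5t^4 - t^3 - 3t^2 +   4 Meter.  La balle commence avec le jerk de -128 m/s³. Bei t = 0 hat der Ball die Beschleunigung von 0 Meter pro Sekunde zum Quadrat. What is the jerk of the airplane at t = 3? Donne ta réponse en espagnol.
Para resolver esto, necesitamos tomar 3 derivadas de nuestra ecuación de la posición x(t) = -5·t^4 - t^3 - 3·t^2 + 4. Tomando d/dt de x(t), encontramos v(t) = -20·t^3 - 3·t^2 - 6·t. La derivada de la velocidad da la aceleración: a(t) = -60·t^2 - 6·t - 6. La derivada de la aceleración da la sacudida: j(t) = -120·t - 6. Usando j(t) = -120·t - 6 y sustituyendo t = 3, encontramos j = -366.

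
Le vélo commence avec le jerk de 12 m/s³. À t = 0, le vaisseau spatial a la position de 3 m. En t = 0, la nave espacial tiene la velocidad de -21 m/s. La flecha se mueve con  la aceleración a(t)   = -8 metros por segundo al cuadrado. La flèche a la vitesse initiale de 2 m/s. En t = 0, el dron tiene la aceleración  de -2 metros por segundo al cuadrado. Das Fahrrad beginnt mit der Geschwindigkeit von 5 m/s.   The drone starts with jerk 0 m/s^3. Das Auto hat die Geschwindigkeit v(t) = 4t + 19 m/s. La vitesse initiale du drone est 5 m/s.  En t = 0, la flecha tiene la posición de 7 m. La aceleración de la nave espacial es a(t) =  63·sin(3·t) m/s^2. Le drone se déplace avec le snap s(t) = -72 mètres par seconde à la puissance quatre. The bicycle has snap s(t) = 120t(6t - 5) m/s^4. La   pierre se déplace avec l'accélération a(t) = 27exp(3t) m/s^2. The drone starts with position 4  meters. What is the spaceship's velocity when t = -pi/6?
To find the answer, we compute 1 antiderivative of a(t) = 63·sin(3·t). Integrating acceleration and using the initial condition v(0) = -21, we get v(t) = -21·cos(3·t). From the given velocity equation v(t) = -21·cos(3·t), we substitute t = -pi/6 to get v = 0.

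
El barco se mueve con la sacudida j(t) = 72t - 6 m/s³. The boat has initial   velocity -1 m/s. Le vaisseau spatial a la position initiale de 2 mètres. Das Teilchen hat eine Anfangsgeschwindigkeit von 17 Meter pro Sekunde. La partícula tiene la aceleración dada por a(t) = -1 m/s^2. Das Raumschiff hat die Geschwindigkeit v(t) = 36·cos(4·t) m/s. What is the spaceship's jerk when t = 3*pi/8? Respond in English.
We must differentiate our velocity equation v(t) = 36·cos(4·t) 2 times. The derivative of velocity gives acceleration: a(t) = -144·sin(4·t). Differentiating acceleration, we get jerk: j(t) = -576·cos(4·t). Using j(t) = -576·cos(4·t) and substituting t = 3*pi/8, we find j = 0.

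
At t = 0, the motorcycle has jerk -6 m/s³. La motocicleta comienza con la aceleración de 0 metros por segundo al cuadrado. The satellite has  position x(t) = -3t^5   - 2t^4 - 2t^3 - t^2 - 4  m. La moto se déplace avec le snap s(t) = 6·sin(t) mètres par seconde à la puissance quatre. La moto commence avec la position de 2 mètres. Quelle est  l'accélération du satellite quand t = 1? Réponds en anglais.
Starting from position x(t) = -3·t^5 - 2·t^4 - 2·t^3 - t^2 - 4, we take 2 derivatives. The derivative of position gives velocity: v(t) = -15·t^4 - 8·t^3 - 6·t^2 - 2·t. The derivative of velocity gives acceleration: a(t) = -60·t^3 - 24·t^2 - 12·t - 2. From the given acceleration equation a(t) = -60·t^3 - 24·t^2 - 12·t - 2, we substitute t = 1 to get a = -98.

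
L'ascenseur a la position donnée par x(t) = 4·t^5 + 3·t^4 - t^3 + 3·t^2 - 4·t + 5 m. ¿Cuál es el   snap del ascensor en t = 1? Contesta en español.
Para resolver esto, necesitamos tomar 4 derivadas de nuestra ecuación de la posición x(t) = 4·t^5 + 3·t^4 - t^3 + 3·t^2 - 4·t + 5. La derivada de la posición da la velocidad: v(t) = 20·t^4 + 12·t^3 - 3·t^2 + 6·t - 4. Derivando la velocidad, obtenemos la aceleración: a(t) = 80·t^3 + 36·t^2 - 6·t + 6. La derivada de la aceleración da la sacudida: j(t) = 240·t^2 + 72·t - 6. Tomando d/dt de j(t), encontramos s(t) = 480·t + 72. Tenemos el snap s(t) = 480·t + 72. Sustituyendo t = 1: s(1) = 552.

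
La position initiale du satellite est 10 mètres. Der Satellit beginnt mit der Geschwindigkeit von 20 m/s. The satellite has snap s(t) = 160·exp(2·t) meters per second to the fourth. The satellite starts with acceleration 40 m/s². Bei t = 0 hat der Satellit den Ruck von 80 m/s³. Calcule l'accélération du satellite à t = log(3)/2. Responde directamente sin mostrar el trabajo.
La réponse est 120.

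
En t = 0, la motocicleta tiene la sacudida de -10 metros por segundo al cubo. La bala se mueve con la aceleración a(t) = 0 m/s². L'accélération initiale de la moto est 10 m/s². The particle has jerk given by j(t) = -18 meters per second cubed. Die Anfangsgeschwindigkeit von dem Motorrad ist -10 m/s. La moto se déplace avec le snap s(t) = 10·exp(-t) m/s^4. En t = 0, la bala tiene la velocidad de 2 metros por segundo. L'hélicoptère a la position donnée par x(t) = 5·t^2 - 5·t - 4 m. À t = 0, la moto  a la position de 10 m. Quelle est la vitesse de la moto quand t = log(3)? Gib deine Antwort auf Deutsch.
Um dies zu lösen, müssen wir 3 Stammfunktionen unserer Gleichung für den Snap s(t) = 10·exp(-t) finden. Die Stammfunktion von dem Snap ist der Ruck. Mit j(0) = -10 erhalten wir j(t) = -10·exp(-t). Die Stammfunktion von dem Ruck ist die Beschleunigung. Mit a(0) = 10 erhalten wir a(t) = 10·exp(-t). Durch Integration von der Beschleunigung und Verwendung der Anfangsbedingung v(0) = -10, erhalten wir v(t) = -10·exp(-t). Mit v(t) = -10·exp(-t) und Einsetzen von t = log(3), finden wir v = -10/3.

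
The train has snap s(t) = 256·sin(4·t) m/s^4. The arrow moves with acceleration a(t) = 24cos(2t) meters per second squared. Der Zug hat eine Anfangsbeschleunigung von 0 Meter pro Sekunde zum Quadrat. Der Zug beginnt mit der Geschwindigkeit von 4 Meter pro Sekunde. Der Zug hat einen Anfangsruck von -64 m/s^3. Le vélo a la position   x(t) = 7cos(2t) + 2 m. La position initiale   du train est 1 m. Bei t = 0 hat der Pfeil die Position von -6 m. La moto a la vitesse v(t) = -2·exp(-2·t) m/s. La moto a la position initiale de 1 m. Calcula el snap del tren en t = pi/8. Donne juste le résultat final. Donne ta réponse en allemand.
Die Antwort ist 256.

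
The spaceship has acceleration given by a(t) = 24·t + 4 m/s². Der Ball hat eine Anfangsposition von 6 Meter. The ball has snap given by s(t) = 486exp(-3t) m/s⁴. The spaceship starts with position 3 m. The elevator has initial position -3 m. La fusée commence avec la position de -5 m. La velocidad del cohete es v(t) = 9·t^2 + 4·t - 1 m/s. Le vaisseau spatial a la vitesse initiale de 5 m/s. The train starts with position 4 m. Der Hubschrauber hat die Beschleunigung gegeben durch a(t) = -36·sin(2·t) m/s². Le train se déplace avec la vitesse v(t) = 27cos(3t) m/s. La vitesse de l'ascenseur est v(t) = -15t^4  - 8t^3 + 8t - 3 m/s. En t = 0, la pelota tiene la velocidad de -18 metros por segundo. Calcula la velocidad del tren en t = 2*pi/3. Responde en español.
De la ecuación de la velocidad v(t) = 27·cos(3·t), sustituimos t = 2*pi/3 para obtener v = 27.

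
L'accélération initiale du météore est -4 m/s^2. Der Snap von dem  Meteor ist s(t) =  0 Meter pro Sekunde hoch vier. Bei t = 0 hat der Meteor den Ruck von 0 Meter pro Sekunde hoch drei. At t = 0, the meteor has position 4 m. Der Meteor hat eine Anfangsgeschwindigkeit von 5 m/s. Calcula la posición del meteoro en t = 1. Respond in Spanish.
Necesitamos integrar nuestra ecuación del snap s(t) = 0 4 veces. Integrando el snap y usando la condición inicial j(0) = 0, obtenemos j(t) = 0. Tomando ∫j(t)dt y aplicando a(0) = -4, encontramos a(t) = -4. Integrando la aceleración y usando la condición inicial v(0) = 5, obtenemos v(t) = 5 - 4·t. Integrando la velocidad y usando la condición inicial x(0) = 4, obtenemos x(t) = -2·t^2 + 5·t + 4. Usando x(t) = -2·t^2 + 5·t + 4 y sustituyendo t = 1, encontramos x = 7.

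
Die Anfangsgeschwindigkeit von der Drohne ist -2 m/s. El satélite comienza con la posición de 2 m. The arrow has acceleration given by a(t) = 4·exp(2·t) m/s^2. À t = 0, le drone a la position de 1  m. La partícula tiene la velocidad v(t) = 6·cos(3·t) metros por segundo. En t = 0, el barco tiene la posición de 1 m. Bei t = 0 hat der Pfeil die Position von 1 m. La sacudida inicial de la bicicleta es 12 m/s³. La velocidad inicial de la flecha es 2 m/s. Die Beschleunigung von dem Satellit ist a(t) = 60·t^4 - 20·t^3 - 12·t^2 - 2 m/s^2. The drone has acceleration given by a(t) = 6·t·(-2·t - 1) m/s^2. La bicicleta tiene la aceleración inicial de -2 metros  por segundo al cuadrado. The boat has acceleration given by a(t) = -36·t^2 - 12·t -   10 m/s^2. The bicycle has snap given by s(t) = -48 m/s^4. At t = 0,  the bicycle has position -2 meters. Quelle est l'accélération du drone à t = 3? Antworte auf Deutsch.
Wir haben die Beschleunigung a(t) = 6·t·(-2·t - 1). Durch Einsetzen von t = 3: a(3) = -126.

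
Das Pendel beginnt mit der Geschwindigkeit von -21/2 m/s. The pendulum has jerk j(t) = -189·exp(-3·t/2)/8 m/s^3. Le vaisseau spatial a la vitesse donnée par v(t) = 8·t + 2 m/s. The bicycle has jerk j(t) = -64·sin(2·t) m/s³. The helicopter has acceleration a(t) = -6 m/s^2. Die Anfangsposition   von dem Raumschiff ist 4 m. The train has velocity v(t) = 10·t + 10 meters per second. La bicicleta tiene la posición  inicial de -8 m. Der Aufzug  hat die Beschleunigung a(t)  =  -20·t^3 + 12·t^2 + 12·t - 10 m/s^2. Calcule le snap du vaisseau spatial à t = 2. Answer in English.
Starting from velocity v(t) = 8·t + 2, we take 3 derivatives. Taking d/dt of v(t), we find a(t) = 8. Taking d/dt of a(t), we find j(t) = 0. Taking d/dt of j(t), we find s(t) = 0. We have snap s(t) = 0. Substituting t = 2: s(2) = 0.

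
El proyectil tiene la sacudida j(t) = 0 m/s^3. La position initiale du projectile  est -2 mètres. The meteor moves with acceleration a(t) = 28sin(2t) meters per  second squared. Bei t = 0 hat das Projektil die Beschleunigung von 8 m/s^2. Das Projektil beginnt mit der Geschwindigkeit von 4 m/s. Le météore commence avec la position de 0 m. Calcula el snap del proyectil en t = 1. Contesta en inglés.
To solve this, we need to take 1 derivative of our jerk equation j(t) = 0. The derivative of jerk gives snap: s(t) = 0. We have snap s(t) = 0. Substituting t = 1: s(1) = 0.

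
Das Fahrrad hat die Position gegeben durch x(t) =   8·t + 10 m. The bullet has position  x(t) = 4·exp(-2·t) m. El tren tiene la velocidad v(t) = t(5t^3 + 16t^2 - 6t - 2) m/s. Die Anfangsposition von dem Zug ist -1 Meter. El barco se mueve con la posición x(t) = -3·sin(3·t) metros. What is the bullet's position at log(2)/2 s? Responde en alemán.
Mit x(t) = 4·exp(-2·t) und Einsetzen von t = log(2)/2, finden wir x = 2.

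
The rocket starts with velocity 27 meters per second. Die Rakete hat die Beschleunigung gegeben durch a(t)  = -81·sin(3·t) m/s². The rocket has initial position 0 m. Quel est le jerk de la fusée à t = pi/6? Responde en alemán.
Wir müssen unsere Gleichung für die Beschleunigung a(t) = -81·sin(3·t) 1-mal ableiten. Durch Ableiten von der Beschleunigung erhalten wir den Ruck: j(t) = -243·cos(3·t). Aus der Gleichung für den Ruck j(t) = -243·cos(3·t), setzen wir t = pi/6 ein und erhalten j = 0.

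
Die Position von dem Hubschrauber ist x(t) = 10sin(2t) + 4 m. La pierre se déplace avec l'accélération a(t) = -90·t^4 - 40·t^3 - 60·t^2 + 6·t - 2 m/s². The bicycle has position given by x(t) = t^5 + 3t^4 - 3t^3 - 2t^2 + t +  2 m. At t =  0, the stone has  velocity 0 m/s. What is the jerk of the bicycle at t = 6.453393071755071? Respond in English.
Starting from position x(t) = t^5 + 3·t^4 - 3·t^3 - 2·t^2 + t + 2, we take 3 derivatives. Differentiating position, we get velocity: v(t) = 5·t^4 + 12·t^3 - 9·t^2 - 4·t + 1. Differentiating velocity, we get acceleration: a(t) = 20·t^3 + 36·t^2 - 18·t - 4. Taking d/dt of a(t), we find j(t) = 60·t^2 + 72·t - 18. We have jerk j(t) = 60·t^2 + 72·t - 18. Substituting t = 6.453393071755071: j(6.453393071755071) = 2945.42122948095.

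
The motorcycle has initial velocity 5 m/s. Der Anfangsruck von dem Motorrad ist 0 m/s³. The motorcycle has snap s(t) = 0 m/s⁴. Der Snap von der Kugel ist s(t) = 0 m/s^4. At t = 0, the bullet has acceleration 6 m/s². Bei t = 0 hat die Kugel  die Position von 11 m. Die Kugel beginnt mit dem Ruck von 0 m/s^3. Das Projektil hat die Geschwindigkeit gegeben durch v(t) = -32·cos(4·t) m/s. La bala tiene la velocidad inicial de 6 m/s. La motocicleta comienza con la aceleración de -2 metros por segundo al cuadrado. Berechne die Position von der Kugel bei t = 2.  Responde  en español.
Debemos encontrar la integral de nuestra ecuación del snap s(t) = 0 4 veces. Integrando el snap y usando la condición inicial j(0) = 0, obtenemos j(t) = 0. Integrando la sacudida y usando la condición inicial a(0) = 6, obtenemos a(t) = 6. Tomando ∫a(t)dt y aplicando v(0) = 6, encontramos v(t) = 6·t + 6. Tomando ∫v(t)dt y aplicando x(0) = 11, encontramos x(t) = 3·t^2 + 6·t + 11. Usando x(t) = 3·t^2 + 6·t + 11 y sustituyendo t = 2, encontramos x = 35.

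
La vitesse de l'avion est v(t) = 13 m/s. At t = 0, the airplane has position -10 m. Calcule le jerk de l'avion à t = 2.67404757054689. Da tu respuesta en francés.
Nous devons dériver notre équation de la vitesse v(t) = 13 2 fois. En prenant d/dt de v(t), nous trouvons a(t) = 0. En prenant d/dt de a(t), nous trouvons j(t) = 0. De l'équation du jerk j(t) = 0, nous substituons t = 2.67404757054689 pour obtenir j = 0.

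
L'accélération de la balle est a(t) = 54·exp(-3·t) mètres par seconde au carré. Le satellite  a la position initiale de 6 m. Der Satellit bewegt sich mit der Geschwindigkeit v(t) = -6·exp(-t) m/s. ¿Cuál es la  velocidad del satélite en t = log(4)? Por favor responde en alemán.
Mit v(t) = -6·exp(-t) und Einsetzen von t = log(4), finden wir v = -3/2.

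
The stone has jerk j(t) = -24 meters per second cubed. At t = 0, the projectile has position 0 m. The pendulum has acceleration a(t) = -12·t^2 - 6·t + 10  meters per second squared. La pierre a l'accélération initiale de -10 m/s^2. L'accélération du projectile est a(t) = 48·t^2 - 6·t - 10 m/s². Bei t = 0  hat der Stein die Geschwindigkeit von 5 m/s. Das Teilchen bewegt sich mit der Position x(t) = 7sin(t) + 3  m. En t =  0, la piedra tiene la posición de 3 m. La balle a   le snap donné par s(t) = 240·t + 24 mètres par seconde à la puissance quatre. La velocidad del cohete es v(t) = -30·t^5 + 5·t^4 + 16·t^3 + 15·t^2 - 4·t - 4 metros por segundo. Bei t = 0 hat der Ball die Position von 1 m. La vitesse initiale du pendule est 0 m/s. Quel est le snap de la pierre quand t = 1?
Pour résoudre ceci, nous devons prendre 1 dérivée de notre équation du jerk j(t) = -24. En dérivant le jerk, nous obtenons le snap: s(t) = 0. De l'équation du snap s(t) = 0, nous substituons t = 1 pour obtenir s = 0.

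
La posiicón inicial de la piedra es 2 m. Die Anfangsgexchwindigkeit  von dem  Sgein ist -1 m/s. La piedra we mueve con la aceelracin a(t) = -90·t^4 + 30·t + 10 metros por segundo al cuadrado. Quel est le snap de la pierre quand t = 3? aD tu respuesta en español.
Para resolver esto, necesitamos tomar 2 derivadas de nuestra ecuación de la aceleración a(t) = -90·t^4 + 30·t + 10. Derivando la aceleración, obtenemos la sacudida: j(t) = 30 - 360·t^3. Derivando la sacudida, obtenemos el snap: s(t) = -1080·t^2. Tenemos el snap s(t) = -1080·t^2. Sustituyendo t = 3: s(3) = -9720.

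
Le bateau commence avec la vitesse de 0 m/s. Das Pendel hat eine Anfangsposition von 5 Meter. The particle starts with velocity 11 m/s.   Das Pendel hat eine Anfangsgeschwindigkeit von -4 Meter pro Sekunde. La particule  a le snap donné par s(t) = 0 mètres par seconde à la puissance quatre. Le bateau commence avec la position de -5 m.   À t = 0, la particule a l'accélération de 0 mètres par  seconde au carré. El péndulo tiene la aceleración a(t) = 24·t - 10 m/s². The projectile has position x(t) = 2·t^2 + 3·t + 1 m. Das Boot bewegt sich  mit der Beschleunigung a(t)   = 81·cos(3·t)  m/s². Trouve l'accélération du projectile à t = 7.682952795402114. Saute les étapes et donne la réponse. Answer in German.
Die Antwort ist 4.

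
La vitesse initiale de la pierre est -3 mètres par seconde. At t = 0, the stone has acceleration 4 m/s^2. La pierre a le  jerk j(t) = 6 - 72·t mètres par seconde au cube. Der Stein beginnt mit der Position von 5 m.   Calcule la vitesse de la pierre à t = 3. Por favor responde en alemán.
Wir müssen die Stammfunktion unserer Gleichung für den Ruck j(t) = 6 - 72·t 2-mal finden. Die Stammfunktion von dem Ruck ist die Beschleunigung. Mit a(0) = 4 erhalten wir a(t) = -36·t^2 + 6·t + 4. Mit ∫a(t)dt und Anwendung von v(0) = -3, finden wir v(t) = -12·t^3 + 3·t^2 + 4·t - 3. Mit v(t) = -12·t^3 + 3·t^2 + 4·t - 3 und Einsetzen von t = 3, finden wir v = -288.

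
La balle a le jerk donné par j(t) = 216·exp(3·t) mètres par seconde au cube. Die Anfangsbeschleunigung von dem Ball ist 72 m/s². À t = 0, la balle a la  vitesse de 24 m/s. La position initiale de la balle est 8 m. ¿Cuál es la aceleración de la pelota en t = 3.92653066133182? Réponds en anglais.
To solve this, we need to take 1 integral of our jerk equation j(t) = 216·exp(3·t). Taking ∫j(t)dt and applying a(0) = 72, we find a(t) = 72·exp(3·t). We have acceleration a(t) = 72·exp(3·t). Substituting t = 3.92653066133182: a(3.92653066133182) = 9400355.85098552.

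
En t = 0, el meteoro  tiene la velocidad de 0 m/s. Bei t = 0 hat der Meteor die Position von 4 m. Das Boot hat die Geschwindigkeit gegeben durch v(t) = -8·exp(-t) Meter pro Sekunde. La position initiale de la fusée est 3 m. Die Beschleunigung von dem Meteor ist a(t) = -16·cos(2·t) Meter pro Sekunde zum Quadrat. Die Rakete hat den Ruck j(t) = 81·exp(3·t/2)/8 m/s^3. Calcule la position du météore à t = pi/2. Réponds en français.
Pour résoudre ceci, nous devons prendre 2 primitives de notre équation de l'accélération a(t) = -16·cos(2·t). L'intégrale de l'accélération est la vitesse. En utilisant v(0) = 0, nous obtenons v(t) = -8·sin(2·t). En intégrant la vitesse et en utilisant la condition initiale x(0) = 4, nous obtenons x(t) = 4·cos(2·t). Nous avons la position x(t) = 4·cos(2·t). En substituant t = pi/2: x(pi/2) = -4.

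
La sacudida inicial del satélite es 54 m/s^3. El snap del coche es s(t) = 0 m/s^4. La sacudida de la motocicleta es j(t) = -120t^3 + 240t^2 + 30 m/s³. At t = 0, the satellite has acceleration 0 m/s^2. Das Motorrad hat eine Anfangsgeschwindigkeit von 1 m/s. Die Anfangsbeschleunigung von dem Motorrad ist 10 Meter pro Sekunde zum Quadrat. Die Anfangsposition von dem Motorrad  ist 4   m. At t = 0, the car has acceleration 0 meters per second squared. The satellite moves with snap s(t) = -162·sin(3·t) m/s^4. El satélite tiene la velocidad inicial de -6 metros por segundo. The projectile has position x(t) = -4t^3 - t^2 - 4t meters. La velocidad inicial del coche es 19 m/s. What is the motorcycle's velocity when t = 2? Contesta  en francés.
Nous devons intégrer notre équation du jerk j(t) = -120·t^3 + 240·t^2 + 30 2 fois. En intégrant le jerk et en utilisant la condition initiale a(0) = 10, nous obtenons a(t) = -30·t^4 + 80·t^3 + 30·t + 10. En intégrant l'accélération et en utilisant la condition initiale v(0) = 1, nous obtenons v(t) = -6·t^5 + 20·t^4 + 15·t^2 + 10·t + 1. Nous avons la vitesse v(t) = -6·t^5 + 20·t^4 + 15·t^2 + 10·t + 1. En substituant t = 2: v(2) = 209.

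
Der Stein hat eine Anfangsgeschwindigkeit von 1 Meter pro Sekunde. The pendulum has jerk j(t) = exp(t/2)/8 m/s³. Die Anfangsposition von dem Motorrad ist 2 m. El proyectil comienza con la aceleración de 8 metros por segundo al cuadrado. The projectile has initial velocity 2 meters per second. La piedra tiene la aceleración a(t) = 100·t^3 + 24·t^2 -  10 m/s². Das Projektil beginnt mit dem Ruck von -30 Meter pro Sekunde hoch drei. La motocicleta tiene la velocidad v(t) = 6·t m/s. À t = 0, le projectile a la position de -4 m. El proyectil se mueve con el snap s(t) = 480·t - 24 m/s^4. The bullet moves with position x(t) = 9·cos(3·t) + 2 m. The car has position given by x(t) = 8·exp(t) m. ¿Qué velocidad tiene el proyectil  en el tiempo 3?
Necesitamos integrar nuestra ecuación del snap s(t) = 480·t - 24 3 veces. La integral del snap es la sacudida. Usando j(0) = -30, obtenemos j(t) = 240·t^2 - 24·t - 30. La integral de la sacudida es la aceleración. Usando a(0) = 8, obtenemos a(t) = 80·t^3 - 12·t^2 - 30·t + 8. La antiderivada de la aceleración, con v(0) = 2, da la velocidad: v(t) = 20·t^4 - 4·t^3 - 15·t^2 + 8·t + 2. Usando v(t) = 20·t^4 - 4·t^3 - 15·t^2 + 8·t + 2 y sustituyendo t = 3, encontramos v = 1403.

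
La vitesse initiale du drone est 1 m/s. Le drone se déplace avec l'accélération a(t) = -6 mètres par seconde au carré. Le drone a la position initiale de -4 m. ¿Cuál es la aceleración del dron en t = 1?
Tenemos la aceleración a(t) = -6. Sustituyendo t = 1: a(1) = -6.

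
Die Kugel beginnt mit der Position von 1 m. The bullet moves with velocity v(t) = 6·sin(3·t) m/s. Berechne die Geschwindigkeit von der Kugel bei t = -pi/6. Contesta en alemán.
Aus der Gleichung für die Geschwindigkeit v(t) = 6·sin(3·t), setzen wir t = -pi/6 ein und erhalten v = -6.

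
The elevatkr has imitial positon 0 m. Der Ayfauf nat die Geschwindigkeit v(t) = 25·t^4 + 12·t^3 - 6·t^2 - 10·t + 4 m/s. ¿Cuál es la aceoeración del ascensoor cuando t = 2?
Debemos derivar nuestra ecuación de la velocidad v(t) = 25·t^4 + 12·t^3 - 6·t^2 - 10·t + 4 1 vez. Derivando la velocidad, obtenemos la aceleración: a(t) = 100·t^3 + 36·t^2 - 12·t - 10. De la ecuación de la aceleración a(t) = 100·t^3 + 36·t^2 - 12·t - 10, sustituimos t = 2 para obtener a = 910.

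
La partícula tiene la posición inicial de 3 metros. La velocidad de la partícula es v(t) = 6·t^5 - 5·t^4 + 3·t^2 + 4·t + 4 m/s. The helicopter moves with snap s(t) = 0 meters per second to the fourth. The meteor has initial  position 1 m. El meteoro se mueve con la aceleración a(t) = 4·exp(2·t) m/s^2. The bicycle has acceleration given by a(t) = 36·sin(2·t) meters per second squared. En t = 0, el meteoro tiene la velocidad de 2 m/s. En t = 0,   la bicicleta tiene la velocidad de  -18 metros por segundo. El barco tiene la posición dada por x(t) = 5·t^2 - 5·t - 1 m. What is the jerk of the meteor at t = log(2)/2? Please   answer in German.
Wir müssen unsere Gleichung für die Beschleunigung a(t) = 4·exp(2·t) 1-mal ableiten. Die Ableitung von der Beschleunigung ergibt den Ruck: j(t) = 8·exp(2·t). Wir haben den Ruck j(t) = 8·exp(2·t). Durch Einsetzen von t = log(2)/2: j(log(2)/2) = 16.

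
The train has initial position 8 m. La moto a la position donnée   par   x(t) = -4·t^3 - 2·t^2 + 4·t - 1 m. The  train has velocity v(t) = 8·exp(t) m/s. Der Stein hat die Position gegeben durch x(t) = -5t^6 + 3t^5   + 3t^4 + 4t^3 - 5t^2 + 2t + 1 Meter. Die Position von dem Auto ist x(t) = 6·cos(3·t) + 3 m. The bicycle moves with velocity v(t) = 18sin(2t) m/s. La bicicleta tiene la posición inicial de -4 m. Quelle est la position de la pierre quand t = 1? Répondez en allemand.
Aus der Gleichung für die Position x(t) = -5·t^6 + 3·t^5 + 3·t^4 + 4·t^3 - 5·t^2 + 2·t + 1, setzen wir t = 1 ein und erhalten x = 3.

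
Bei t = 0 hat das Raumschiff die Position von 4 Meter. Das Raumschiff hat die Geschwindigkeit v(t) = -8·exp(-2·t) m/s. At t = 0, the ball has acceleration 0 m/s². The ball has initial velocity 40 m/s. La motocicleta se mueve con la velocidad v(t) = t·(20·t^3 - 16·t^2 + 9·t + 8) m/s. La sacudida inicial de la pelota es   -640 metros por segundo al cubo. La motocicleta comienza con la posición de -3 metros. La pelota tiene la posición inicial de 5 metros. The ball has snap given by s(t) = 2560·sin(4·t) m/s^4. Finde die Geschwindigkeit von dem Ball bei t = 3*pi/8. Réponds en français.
Nous devons intégrer notre équation du snap s(t) = 2560·sin(4·t) 3 fois. En intégrant le snap et en utilisant la condition initiale j(0) = -640, nous obtenons j(t) = -640·cos(4·t). En prenant ∫j(t)dt et en appliquant a(0) = 0, nous trouvons a(t) = -160·sin(4·t). En intégrant l'accélération et en utilisant la condition initiale v(0) = 40, nous obtenons v(t) = 40·cos(4·t). De l'équation de la vitesse v(t) = 40·cos(4·t), nous substituons t = 3*pi/8 pour obtenir v = 0.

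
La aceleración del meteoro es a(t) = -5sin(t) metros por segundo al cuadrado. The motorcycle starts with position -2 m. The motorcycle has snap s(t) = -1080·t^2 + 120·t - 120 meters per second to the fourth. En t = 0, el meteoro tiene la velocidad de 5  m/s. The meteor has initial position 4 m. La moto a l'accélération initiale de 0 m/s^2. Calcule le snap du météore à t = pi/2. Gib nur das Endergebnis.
s(pi/2) = 5.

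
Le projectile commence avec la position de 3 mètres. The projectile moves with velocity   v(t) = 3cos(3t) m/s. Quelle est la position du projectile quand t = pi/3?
Nous devons trouver la primitive de notre équation de la vitesse v(t) = 3·cos(3·t) 1 fois. La primitive de la vitesse est la position. En utilisant x(0) = 3, nous obtenons x(t) = sin(3·t) + 3. Nous avons la position x(t) = sin(3·t) + 3. En substituant t = pi/3: x(pi/3) = 3.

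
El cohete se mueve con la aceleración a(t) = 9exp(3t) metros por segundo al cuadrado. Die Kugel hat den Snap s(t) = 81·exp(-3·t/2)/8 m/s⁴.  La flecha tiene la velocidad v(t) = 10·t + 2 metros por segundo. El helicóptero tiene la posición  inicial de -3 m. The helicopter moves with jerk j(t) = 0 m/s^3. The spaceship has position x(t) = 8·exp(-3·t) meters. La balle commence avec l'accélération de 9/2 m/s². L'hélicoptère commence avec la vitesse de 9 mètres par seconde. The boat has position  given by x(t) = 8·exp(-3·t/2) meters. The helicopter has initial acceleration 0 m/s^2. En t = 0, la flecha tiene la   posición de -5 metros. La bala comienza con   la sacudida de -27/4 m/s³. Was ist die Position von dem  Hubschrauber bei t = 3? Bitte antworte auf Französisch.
Pour résoudre ceci, nous devons prendre 3 intégrales de notre équation du jerk j(t) = 0. L'intégrale du jerk, avec a(0) = 0, donne l'accélération: a(t) = 0. En intégrant l'accélération et en utilisant la condition initiale v(0) = 9, nous obtenons v(t) = 9. La primitive de la vitesse, avec x(0) = -3, donne la position: x(t) = 9·t - 3. De l'équation de la position x(t) = 9·t - 3, nous substituons t = 3 pour obtenir x = 24.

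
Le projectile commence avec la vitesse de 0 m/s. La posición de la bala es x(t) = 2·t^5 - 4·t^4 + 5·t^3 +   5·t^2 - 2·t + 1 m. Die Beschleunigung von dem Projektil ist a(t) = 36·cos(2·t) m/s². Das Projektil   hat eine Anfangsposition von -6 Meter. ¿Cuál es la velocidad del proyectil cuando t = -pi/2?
Necesitamos integrar nuestra ecuación de la aceleración a(t) = 36·cos(2·t) 1 vez. La antiderivada de la aceleración, con v(0) = 0, da la velocidad: v(t) = 18·sin(2·t). Tenemos la velocidad v(t) = 18·sin(2·t). Sustituyendo t = -pi/2: v(-pi/2) = 0.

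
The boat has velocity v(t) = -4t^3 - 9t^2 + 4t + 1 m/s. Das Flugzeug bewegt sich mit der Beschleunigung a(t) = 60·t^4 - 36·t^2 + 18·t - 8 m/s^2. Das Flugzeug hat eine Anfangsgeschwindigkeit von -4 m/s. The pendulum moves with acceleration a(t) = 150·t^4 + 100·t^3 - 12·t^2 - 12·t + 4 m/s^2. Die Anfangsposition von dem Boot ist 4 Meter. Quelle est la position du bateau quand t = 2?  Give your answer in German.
Wir müssen die Stammfunktion unserer Gleichung für die Geschwindigkeit v(t) = -4·t^3 - 9·t^2 + 4·t + 1 1-mal finden. Die Stammfunktion von der Geschwindigkeit, mit x(0) = 4, ergibt die Position: x(t) = -t^4 - 3·t^3 + 2·t^2 + t + 4. Mit x(t) = -t^4 - 3·t^3 + 2·t^2 + t + 4 und Einsetzen von t = 2, finden wir x = -26.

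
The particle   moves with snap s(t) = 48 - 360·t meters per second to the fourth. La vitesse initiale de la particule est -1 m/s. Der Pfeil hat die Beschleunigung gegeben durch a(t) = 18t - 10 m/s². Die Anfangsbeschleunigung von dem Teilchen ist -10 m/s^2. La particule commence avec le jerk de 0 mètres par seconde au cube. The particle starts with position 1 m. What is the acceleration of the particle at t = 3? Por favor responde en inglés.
We need to integrate our snap equation s(t) = 48 - 360·t 2 times. Taking ∫s(t)dt and applying j(0) = 0, we find j(t) = 12·t·(4 - 15·t). The integral of jerk is acceleration. Using a(0) = -10, we get a(t) = -60·t^3 + 24·t^2 - 10. We have acceleration a(t) = -60·t^3 + 24·t^2 - 10. Substituting t = 3: a(3) = -1414.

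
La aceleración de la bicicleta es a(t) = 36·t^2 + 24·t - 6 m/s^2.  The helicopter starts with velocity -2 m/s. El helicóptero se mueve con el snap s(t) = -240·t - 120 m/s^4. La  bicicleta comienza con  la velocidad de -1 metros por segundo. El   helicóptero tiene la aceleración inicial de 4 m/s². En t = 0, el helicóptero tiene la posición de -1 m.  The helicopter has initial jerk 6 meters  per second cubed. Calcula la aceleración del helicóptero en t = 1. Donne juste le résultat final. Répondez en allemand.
a(1) = -90.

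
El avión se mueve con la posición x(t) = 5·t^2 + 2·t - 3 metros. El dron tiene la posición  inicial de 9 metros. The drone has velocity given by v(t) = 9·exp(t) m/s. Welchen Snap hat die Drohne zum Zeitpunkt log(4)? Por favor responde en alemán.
Ausgehend von der Geschwindigkeit v(t) = 9·exp(t), nehmen wir 3 Ableitungen. Durch Ableiten von der Geschwindigkeit erhalten wir die Beschleunigung: a(t) = 9·exp(t). Durch Ableiten von der Beschleunigung erhalten wir den Ruck: j(t) = 9·exp(t). Mit d/dt von j(t) finden wir s(t) = 9·exp(t). Aus der Gleichung für den Snap s(t) = 9·exp(t), setzen wir t = log(4) ein und erhalten s = 36.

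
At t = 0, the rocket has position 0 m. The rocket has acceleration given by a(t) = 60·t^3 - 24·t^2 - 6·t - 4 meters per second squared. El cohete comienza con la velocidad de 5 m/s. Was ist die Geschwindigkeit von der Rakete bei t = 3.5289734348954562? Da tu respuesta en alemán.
Wir müssen unsere Gleichung für die Beschleunigung a(t) = 60·t^3 - 24·t^2 - 6·t - 4 1-mal integrieren. Das Integral von der Beschleunigung ist die Geschwindigkeit. Mit v(0) = 5 erhalten wir v(t) = 15·t^4 - 8·t^3 - 3·t^2 - 4·t + 5. Aus der Gleichung für die Geschwindigkeit v(t) = 15·t^4 - 8·t^3 - 3·t^2 - 4·t + 5, setzen wir t = 3.5289734348954562 ein und erhalten v = 1928.33653071746.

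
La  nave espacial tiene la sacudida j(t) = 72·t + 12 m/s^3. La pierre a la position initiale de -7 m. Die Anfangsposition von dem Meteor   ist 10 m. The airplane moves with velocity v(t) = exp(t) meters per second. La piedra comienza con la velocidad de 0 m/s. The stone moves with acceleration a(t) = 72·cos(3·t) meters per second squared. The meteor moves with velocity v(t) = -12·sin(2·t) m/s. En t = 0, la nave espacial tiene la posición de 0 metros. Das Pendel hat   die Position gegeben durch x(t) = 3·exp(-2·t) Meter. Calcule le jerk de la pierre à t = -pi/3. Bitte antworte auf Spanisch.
Para resolver esto, necesitamos tomar 1 derivada de nuestra ecuación de la aceleración a(t) = 72·cos(3·t). Tomando d/dt de a(t), encontramos j(t) = -216·sin(3·t). Usando j(t) = -216·sin(3·t) y sustituyendo t = -pi/3, encontramos j = 0.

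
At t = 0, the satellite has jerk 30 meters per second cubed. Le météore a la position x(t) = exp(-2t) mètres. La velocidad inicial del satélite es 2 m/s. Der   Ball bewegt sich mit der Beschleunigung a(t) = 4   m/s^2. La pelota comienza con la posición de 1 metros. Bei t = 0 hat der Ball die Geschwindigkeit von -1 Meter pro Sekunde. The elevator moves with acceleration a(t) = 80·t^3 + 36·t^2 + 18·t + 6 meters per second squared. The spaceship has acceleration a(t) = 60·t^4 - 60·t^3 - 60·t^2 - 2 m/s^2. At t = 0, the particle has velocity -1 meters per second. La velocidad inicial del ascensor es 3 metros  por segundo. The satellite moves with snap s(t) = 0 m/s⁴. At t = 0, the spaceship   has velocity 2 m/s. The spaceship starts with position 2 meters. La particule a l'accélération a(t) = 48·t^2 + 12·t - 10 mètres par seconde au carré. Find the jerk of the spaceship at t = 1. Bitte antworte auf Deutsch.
Um dies zu lösen, müssen wir 1 Ableitung unserer Gleichung für die Beschleunigung a(t) = 60·t^4 - 60·t^3 - 60·t^2 - 2 nehmen. Mit d/dt von a(t) finden wir j(t) = 240·t^3 - 180·t^2 - 120·t. Mit j(t) = 240·t^3 - 180·t^2 - 120·t und Einsetzen von t = 1, finden wir j = -60.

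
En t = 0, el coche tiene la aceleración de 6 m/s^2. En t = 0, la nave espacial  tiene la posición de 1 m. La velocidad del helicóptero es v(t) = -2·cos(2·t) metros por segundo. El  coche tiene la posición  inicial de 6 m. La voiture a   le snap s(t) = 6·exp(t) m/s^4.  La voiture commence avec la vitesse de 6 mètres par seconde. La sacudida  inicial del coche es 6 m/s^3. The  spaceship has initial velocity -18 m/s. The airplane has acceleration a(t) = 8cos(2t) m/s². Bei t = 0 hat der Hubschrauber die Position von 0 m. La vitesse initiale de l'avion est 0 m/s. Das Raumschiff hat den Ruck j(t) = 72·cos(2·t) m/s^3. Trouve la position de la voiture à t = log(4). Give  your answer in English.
To find the answer, we compute 4 antiderivatives of s(t) = 6·exp(t). Finding the antiderivative of s(t) and using j(0) = 6: j(t) = 6·exp(t). Taking ∫j(t)dt and applying a(0) = 6, we find a(t) = 6·exp(t). Taking ∫a(t)dt and applying v(0) = 6, we find v(t) = 6·exp(t). The integral of velocity is position. Using x(0) = 6, we get x(t) = 6·exp(t). From the given position equation x(t) = 6·exp(t), we substitute t = log(4) to get x = 24.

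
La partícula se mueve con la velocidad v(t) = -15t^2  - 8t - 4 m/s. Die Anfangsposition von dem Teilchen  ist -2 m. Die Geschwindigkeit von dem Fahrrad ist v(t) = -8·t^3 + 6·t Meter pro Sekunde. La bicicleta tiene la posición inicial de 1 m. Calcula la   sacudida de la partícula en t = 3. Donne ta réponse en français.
Pour résoudre ceci, nous devons prendre 2 dérivées de notre équation de la vitesse v(t) = -15·t^2 - 8·t - 4. La dérivée de la vitesse donne l'accélération: a(t) = -30·t - 8. En dérivant l'accélération, nous obtenons le jerk: j(t) = -30. Nous avons le jerk j(t) = -30. En substituant t = 3: j(3) = -30.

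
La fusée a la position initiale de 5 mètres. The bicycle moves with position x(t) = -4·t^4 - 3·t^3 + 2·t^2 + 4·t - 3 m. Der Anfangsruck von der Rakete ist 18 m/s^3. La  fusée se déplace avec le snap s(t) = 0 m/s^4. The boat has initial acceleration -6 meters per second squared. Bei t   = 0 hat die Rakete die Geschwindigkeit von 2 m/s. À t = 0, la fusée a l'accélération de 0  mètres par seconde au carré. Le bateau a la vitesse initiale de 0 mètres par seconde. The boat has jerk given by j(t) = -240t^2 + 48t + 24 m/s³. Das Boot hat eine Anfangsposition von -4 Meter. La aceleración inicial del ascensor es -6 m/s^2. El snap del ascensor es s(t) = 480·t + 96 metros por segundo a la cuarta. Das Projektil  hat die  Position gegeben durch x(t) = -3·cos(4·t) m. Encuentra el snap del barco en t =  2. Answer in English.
We must differentiate our jerk equation j(t) = -240·t^2 + 48·t + 24 1 time. Taking d/dt of j(t), we find s(t) = 48 - 480·t. Using s(t) = 48 - 480·t and substituting t = 2, we find s = -912.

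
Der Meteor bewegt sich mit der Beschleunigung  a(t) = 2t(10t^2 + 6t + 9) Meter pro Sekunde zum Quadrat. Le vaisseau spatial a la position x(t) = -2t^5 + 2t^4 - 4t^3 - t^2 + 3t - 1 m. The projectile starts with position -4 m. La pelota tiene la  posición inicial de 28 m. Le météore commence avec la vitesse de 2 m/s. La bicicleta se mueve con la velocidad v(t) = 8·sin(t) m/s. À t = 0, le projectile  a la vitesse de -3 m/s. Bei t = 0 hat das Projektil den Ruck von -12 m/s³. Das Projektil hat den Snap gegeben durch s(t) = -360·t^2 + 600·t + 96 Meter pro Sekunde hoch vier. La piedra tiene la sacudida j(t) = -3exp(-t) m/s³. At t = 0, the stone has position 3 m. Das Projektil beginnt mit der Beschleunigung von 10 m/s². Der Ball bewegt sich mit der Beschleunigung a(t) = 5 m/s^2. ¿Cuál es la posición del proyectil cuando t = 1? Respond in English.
Starting from snap s(t) = -360·t^2 + 600·t + 96, we take 4 integrals. Finding the integral of s(t) and using j(0) = -12: j(t) = -120·t^3 + 300·t^2 + 96·t - 12. The integral of jerk, with a(0) = 10, gives acceleration: a(t) = -30·t^4 + 100·t^3 + 48·t^2 - 12·t + 10. Taking ∫a(t)dt and applying v(0) = -3, we find v(t) = -6·t^5 + 25·t^4 + 16·t^3 - 6·t^2 + 10·t - 3. Finding the antiderivative of v(t) and using x(0) = -4: x(t) = -t^6 + 5·t^5 + 4·t^4 - 2·t^3 + 5·t^2 - 3·t - 4. From the given position equation x(t) = -t^6 + 5·t^5 + 4·t^4 - 2·t^3 + 5·t^2 - 3·t - 4, we substitute t = 1 to get x = 4.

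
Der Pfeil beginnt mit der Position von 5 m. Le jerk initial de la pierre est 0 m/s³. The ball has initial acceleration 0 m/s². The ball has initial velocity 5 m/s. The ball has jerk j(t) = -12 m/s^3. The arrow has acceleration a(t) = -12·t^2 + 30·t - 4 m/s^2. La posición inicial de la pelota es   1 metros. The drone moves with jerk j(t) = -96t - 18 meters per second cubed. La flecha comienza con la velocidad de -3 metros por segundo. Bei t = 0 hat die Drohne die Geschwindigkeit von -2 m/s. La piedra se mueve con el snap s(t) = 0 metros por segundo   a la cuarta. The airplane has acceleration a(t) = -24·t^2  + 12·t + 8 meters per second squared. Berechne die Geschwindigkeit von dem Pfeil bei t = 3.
Wir müssen unsere Gleichung für die Beschleunigung a(t) = -12·t^2 + 30·t - 4 1-mal integrieren. Die Stammfunktion von der Beschleunigung ist die Geschwindigkeit. Mit v(0) = -3 erhalten wir v(t) = -4·t^3 + 15·t^2 - 4·t - 3. Wir haben die Geschwindigkeit v(t) = -4·t^3 + 15·t^2 - 4·t - 3. Durch Einsetzen von t = 3: v(3) = 12.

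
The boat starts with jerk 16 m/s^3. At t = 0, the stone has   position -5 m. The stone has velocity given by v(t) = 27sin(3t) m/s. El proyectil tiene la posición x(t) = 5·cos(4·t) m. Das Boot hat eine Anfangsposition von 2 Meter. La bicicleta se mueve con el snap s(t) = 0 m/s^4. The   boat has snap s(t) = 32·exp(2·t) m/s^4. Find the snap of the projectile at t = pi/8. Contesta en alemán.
Um dies zu lösen, müssen wir 4 Ableitungen unserer Gleichung für die Position x(t) = 5·cos(4·t) nehmen. Mit d/dt von x(t) finden wir v(t) = -20·sin(4·t). Durch Ableiten von der Geschwindigkeit erhalten wir die Beschleunigung: a(t) = -80·cos(4·t). Durch Ableiten von der Beschleunigung erhalten wir den Ruck: j(t) = 320·sin(4·t). Mit d/dt von j(t) finden wir s(t) = 1280·cos(4·t). Mit s(t) = 1280·cos(4·t) und Einsetzen von t = pi/8, finden wir s = 0.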